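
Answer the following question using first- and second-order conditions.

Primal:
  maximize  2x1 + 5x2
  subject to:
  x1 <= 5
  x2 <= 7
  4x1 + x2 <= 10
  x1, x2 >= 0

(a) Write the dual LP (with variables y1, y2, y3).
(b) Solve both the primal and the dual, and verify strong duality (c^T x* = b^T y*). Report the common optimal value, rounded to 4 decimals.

The standard primal-dual pair for 'max c^T x s.t. A x <= b, x >= 0' is:
  Dual:  min b^T y  s.t.  A^T y >= c,  y >= 0.

So the dual LP is:
  minimize  5y1 + 7y2 + 10y3
  subject to:
    y1 + 4y3 >= 2
    y2 + y3 >= 5
    y1, y2, y3 >= 0

Solving the primal: x* = (0.75, 7).
  primal value c^T x* = 36.5.
Solving the dual: y* = (0, 4.5, 0.5).
  dual value b^T y* = 36.5.
Strong duality: c^T x* = b^T y*. Confirmed.

36.5


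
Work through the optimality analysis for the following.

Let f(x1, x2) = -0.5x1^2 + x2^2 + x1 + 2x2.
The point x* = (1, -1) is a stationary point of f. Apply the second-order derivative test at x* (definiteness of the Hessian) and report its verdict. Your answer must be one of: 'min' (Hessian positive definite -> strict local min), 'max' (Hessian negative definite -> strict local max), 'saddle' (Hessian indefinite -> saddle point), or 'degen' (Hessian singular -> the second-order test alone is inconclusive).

Compute the Hessian H = grad^2 f:
  H = [[-1, 0], [0, 2]]
Verify stationarity: grad f(x*) = H x* + g = (0, 0).
Eigenvalues of H: -1, 2.
Eigenvalues have mixed signs, so H is indefinite -> x* is a saddle point.

saddle


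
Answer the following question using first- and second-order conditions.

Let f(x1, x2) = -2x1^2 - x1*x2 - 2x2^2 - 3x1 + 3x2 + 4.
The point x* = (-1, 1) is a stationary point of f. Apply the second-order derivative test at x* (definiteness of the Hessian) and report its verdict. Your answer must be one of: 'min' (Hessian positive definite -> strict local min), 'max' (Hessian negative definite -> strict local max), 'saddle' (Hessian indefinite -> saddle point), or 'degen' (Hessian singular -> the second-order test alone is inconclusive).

Compute the Hessian H = grad^2 f:
  H = [[-4, -1], [-1, -4]]
Verify stationarity: grad f(x*) = H x* + g = (0, 0).
Eigenvalues of H: -5, -3.
Both eigenvalues < 0, so H is negative definite -> x* is a strict local max.

max


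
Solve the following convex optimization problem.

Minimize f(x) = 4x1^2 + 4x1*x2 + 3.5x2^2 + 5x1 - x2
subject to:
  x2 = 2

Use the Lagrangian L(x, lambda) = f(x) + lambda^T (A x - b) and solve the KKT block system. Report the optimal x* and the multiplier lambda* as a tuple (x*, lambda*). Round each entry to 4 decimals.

Form the Lagrangian:
  L(x, lambda) = (1/2) x^T Q x + c^T x + lambda^T (A x - b)
Stationarity (grad_x L = 0): Q x + c + A^T lambda = 0.
Primal feasibility: A x = b.

This gives the KKT block system:
  [ Q   A^T ] [ x     ]   [-c ]
  [ A    0  ] [ lambda ] = [ b ]

Solving the linear system:
  x*      = (-1.625, 2)
  lambda* = (-6.5)
  f(x*)   = 1.4375

x* = (-1.625, 2), lambda* = (-6.5)


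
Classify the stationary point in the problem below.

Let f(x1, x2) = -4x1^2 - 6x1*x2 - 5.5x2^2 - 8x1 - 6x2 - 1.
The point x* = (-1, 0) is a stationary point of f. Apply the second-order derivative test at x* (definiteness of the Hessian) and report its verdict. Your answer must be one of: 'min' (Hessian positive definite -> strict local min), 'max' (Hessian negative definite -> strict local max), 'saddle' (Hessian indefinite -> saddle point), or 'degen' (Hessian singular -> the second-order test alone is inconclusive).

Compute the Hessian H = grad^2 f:
  H = [[-8, -6], [-6, -11]]
Verify stationarity: grad f(x*) = H x* + g = (0, 0).
Eigenvalues of H: -15.6847, -3.3153.
Both eigenvalues < 0, so H is negative definite -> x* is a strict local max.

max


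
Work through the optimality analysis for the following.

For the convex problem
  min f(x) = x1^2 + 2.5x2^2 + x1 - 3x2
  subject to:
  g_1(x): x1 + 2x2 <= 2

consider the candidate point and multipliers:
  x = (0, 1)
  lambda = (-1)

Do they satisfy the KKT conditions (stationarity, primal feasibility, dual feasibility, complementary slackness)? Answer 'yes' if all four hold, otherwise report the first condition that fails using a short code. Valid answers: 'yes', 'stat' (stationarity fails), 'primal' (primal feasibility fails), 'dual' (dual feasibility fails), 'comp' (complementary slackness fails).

Gradient of f: grad f(x) = Q x + c = (1, 2)
Constraint values g_i(x) = a_i^T x - b_i:
  g_1((0, 1)) = 0
Stationarity residual: grad f(x) + sum_i lambda_i a_i = (0, 0)
  -> stationarity OK
Primal feasibility (all g_i <= 0): OK
Dual feasibility (all lambda_i >= 0): FAILS
Complementary slackness (lambda_i * g_i(x) = 0 for all i): OK

Verdict: the first failing condition is dual_feasibility -> dual.

dual


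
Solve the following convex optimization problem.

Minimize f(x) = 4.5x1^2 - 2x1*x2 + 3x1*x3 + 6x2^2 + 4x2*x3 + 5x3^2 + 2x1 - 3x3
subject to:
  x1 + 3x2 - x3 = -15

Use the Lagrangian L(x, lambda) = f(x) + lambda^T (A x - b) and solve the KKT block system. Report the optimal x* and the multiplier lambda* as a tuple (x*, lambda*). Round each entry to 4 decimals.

Form the Lagrangian:
  L(x, lambda) = (1/2) x^T Q x + c^T x + lambda^T (A x - b)
Stationarity (grad_x L = 0): Q x + c + A^T lambda = 0.
Primal feasibility: A x = b.

This gives the KKT block system:
  [ Q   A^T ] [ x     ]   [-c ]
  [ A    0  ] [ lambda ] = [ b ]

Solving the linear system:
  x*      = (-2.6569, -3.1116, 3.0082)
  lambda* = (6.6644)
  f(x*)   = 42.8138

x* = (-2.6569, -3.1116, 3.0082), lambda* = (6.6644)


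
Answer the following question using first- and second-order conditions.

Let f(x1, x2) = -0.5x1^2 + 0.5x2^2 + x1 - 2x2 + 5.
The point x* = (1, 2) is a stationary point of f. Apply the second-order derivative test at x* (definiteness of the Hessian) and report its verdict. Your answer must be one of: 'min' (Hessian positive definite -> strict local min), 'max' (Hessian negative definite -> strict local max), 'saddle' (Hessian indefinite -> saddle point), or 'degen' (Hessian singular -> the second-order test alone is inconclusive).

Compute the Hessian H = grad^2 f:
  H = [[-1, 0], [0, 1]]
Verify stationarity: grad f(x*) = H x* + g = (0, 0).
Eigenvalues of H: -1, 1.
Eigenvalues have mixed signs, so H is indefinite -> x* is a saddle point.

saddle


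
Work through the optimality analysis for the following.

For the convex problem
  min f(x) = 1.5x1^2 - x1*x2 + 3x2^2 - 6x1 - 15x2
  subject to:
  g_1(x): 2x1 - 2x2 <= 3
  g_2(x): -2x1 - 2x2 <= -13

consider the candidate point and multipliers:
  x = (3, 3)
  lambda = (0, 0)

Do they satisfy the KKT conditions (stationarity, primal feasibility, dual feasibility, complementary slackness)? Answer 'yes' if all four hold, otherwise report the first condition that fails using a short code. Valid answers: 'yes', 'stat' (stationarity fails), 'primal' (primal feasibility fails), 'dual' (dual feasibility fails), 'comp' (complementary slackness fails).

Gradient of f: grad f(x) = Q x + c = (0, 0)
Constraint values g_i(x) = a_i^T x - b_i:
  g_1((3, 3)) = -3
  g_2((3, 3)) = 1
Stationarity residual: grad f(x) + sum_i lambda_i a_i = (0, 0)
  -> stationarity OK
Primal feasibility (all g_i <= 0): FAILS
Dual feasibility (all lambda_i >= 0): OK
Complementary slackness (lambda_i * g_i(x) = 0 for all i): OK

Verdict: the first failing condition is primal_feasibility -> primal.

primal


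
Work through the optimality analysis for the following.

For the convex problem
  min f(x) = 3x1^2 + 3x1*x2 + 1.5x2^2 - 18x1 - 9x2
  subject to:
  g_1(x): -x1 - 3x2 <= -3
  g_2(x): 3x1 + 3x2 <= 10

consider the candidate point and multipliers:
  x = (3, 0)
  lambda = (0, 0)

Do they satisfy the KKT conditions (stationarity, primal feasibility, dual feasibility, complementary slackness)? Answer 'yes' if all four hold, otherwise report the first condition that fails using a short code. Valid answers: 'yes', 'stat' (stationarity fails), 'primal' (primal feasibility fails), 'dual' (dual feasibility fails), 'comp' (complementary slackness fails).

Gradient of f: grad f(x) = Q x + c = (0, 0)
Constraint values g_i(x) = a_i^T x - b_i:
  g_1((3, 0)) = 0
  g_2((3, 0)) = -1
Stationarity residual: grad f(x) + sum_i lambda_i a_i = (0, 0)
  -> stationarity OK
Primal feasibility (all g_i <= 0): OK
Dual feasibility (all lambda_i >= 0): OK
Complementary slackness (lambda_i * g_i(x) = 0 for all i): OK

Verdict: yes, KKT holds.

yes


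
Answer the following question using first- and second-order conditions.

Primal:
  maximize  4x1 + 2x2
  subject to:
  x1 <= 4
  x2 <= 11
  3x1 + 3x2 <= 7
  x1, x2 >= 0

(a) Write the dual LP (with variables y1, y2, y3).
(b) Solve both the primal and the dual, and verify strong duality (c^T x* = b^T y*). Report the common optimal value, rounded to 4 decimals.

The standard primal-dual pair for 'max c^T x s.t. A x <= b, x >= 0' is:
  Dual:  min b^T y  s.t.  A^T y >= c,  y >= 0.

So the dual LP is:
  minimize  4y1 + 11y2 + 7y3
  subject to:
    y1 + 3y3 >= 4
    y2 + 3y3 >= 2
    y1, y2, y3 >= 0

Solving the primal: x* = (2.3333, 0).
  primal value c^T x* = 9.3333.
Solving the dual: y* = (0, 0, 1.3333).
  dual value b^T y* = 9.3333.
Strong duality: c^T x* = b^T y*. Confirmed.

9.3333


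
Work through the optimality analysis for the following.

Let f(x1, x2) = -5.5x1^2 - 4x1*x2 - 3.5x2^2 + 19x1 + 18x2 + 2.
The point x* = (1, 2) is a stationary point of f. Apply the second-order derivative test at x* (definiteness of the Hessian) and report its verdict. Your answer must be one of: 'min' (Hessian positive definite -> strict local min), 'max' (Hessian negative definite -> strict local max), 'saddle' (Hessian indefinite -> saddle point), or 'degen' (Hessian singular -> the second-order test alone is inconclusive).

Compute the Hessian H = grad^2 f:
  H = [[-11, -4], [-4, -7]]
Verify stationarity: grad f(x*) = H x* + g = (0, 0).
Eigenvalues of H: -13.4721, -4.5279.
Both eigenvalues < 0, so H is negative definite -> x* is a strict local max.

max


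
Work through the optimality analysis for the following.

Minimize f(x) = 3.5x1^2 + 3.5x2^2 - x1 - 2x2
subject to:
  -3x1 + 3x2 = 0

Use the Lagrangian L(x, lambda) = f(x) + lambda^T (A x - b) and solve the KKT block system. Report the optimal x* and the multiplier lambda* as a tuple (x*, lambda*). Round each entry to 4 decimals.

Form the Lagrangian:
  L(x, lambda) = (1/2) x^T Q x + c^T x + lambda^T (A x - b)
Stationarity (grad_x L = 0): Q x + c + A^T lambda = 0.
Primal feasibility: A x = b.

This gives the KKT block system:
  [ Q   A^T ] [ x     ]   [-c ]
  [ A    0  ] [ lambda ] = [ b ]

Solving the linear system:
  x*      = (0.2143, 0.2143)
  lambda* = (0.1667)
  f(x*)   = -0.3214

x* = (0.2143, 0.2143), lambda* = (0.1667)


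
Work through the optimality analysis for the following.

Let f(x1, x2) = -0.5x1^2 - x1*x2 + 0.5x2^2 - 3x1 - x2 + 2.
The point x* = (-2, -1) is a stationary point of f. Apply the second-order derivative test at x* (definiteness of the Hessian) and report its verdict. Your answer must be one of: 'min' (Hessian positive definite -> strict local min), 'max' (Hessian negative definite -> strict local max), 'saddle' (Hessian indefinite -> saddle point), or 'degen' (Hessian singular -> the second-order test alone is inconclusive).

Compute the Hessian H = grad^2 f:
  H = [[-1, -1], [-1, 1]]
Verify stationarity: grad f(x*) = H x* + g = (0, 0).
Eigenvalues of H: -1.4142, 1.4142.
Eigenvalues have mixed signs, so H is indefinite -> x* is a saddle point.

saddle


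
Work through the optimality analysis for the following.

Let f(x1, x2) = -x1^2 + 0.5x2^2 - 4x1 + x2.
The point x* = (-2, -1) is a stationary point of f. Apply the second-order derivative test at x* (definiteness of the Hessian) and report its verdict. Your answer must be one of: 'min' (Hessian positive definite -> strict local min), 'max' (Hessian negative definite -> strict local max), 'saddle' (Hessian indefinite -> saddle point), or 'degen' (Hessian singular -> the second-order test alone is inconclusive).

Compute the Hessian H = grad^2 f:
  H = [[-2, 0], [0, 1]]
Verify stationarity: grad f(x*) = H x* + g = (0, 0).
Eigenvalues of H: -2, 1.
Eigenvalues have mixed signs, so H is indefinite -> x* is a saddle point.

saddle


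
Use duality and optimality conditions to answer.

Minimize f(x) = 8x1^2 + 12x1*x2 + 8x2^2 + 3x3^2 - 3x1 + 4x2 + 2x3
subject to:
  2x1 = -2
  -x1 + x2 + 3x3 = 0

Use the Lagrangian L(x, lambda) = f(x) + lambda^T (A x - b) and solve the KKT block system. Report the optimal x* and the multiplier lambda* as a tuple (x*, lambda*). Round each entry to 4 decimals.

Form the Lagrangian:
  L(x, lambda) = (1/2) x^T Q x + c^T x + lambda^T (A x - b)
Stationarity (grad_x L = 0): Q x + c + A^T lambda = 0.
Primal feasibility: A x = b.

This gives the KKT block system:
  [ Q   A^T ] [ x     ]   [-c ]
  [ A    0  ] [ lambda ] = [ b ]

Solving the linear system:
  x*      = (-1, 0.48, -0.4933)
  lambda* = (6.78, 0.32)
  f(x*)   = 8.7467

x* = (-1, 0.48, -0.4933), lambda* = (6.78, 0.32)


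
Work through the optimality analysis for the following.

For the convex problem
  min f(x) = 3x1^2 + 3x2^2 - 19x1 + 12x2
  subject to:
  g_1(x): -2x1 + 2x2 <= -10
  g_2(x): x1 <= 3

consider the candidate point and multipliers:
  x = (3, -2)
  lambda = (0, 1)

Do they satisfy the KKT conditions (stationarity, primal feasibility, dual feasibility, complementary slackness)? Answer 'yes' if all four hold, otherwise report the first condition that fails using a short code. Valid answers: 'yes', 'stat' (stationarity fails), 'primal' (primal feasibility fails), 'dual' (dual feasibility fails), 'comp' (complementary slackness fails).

Gradient of f: grad f(x) = Q x + c = (-1, 0)
Constraint values g_i(x) = a_i^T x - b_i:
  g_1((3, -2)) = 0
  g_2((3, -2)) = 0
Stationarity residual: grad f(x) + sum_i lambda_i a_i = (0, 0)
  -> stationarity OK
Primal feasibility (all g_i <= 0): OK
Dual feasibility (all lambda_i >= 0): OK
Complementary slackness (lambda_i * g_i(x) = 0 for all i): OK

Verdict: yes, KKT holds.

yes


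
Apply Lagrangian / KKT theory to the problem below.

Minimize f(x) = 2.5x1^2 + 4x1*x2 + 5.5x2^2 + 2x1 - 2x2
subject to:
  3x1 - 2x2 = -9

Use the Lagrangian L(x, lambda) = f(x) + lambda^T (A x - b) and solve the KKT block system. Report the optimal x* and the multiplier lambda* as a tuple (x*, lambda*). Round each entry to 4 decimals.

Form the Lagrangian:
  L(x, lambda) = (1/2) x^T Q x + c^T x + lambda^T (A x - b)
Stationarity (grad_x L = 0): Q x + c + A^T lambda = 0.
Primal feasibility: A x = b.

This gives the KKT block system:
  [ Q   A^T ] [ x     ]   [-c ]
  [ A    0  ] [ lambda ] = [ b ]

Solving the linear system:
  x*      = (-2.1856, 1.2216)
  lambda* = (1.3473)
  f(x*)   = 2.6557

x* = (-2.1856, 1.2216), lambda* = (1.3473)


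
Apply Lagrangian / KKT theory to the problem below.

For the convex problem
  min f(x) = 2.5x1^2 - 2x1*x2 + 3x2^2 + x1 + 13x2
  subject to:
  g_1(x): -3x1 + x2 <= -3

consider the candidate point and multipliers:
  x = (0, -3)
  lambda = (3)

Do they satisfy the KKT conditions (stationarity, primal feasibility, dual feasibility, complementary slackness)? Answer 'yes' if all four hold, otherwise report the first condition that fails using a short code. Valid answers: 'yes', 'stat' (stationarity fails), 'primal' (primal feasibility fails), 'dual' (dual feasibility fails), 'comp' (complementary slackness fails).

Gradient of f: grad f(x) = Q x + c = (7, -5)
Constraint values g_i(x) = a_i^T x - b_i:
  g_1((0, -3)) = 0
Stationarity residual: grad f(x) + sum_i lambda_i a_i = (-2, -2)
  -> stationarity FAILS
Primal feasibility (all g_i <= 0): OK
Dual feasibility (all lambda_i >= 0): OK
Complementary slackness (lambda_i * g_i(x) = 0 for all i): OK

Verdict: the first failing condition is stationarity -> stat.

stat


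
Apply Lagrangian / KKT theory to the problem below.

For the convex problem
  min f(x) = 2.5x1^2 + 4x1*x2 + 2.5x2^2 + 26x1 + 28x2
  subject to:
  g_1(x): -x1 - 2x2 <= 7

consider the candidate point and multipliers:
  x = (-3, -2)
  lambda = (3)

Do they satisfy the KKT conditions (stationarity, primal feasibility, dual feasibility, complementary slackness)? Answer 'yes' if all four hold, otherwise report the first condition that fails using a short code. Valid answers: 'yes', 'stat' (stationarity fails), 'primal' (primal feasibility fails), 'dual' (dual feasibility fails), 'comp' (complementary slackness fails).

Gradient of f: grad f(x) = Q x + c = (3, 6)
Constraint values g_i(x) = a_i^T x - b_i:
  g_1((-3, -2)) = 0
Stationarity residual: grad f(x) + sum_i lambda_i a_i = (0, 0)
  -> stationarity OK
Primal feasibility (all g_i <= 0): OK
Dual feasibility (all lambda_i >= 0): OK
Complementary slackness (lambda_i * g_i(x) = 0 for all i): OK

Verdict: yes, KKT holds.

yes


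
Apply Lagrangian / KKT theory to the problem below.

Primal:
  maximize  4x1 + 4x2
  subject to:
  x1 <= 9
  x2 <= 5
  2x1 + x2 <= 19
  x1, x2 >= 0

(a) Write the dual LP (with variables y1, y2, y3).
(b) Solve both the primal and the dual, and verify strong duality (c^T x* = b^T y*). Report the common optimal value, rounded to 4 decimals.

The standard primal-dual pair for 'max c^T x s.t. A x <= b, x >= 0' is:
  Dual:  min b^T y  s.t.  A^T y >= c,  y >= 0.

So the dual LP is:
  minimize  9y1 + 5y2 + 19y3
  subject to:
    y1 + 2y3 >= 4
    y2 + y3 >= 4
    y1, y2, y3 >= 0

Solving the primal: x* = (7, 5).
  primal value c^T x* = 48.
Solving the dual: y* = (0, 2, 2).
  dual value b^T y* = 48.
Strong duality: c^T x* = b^T y*. Confirmed.

48


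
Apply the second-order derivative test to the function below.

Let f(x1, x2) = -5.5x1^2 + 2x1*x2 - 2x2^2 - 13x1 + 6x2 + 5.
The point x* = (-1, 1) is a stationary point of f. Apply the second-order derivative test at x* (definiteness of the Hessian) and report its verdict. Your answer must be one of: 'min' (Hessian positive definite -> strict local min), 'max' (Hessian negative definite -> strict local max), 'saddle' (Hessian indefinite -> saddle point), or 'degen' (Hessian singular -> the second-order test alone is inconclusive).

Compute the Hessian H = grad^2 f:
  H = [[-11, 2], [2, -4]]
Verify stationarity: grad f(x*) = H x* + g = (0, 0).
Eigenvalues of H: -11.5311, -3.4689.
Both eigenvalues < 0, so H is negative definite -> x* is a strict local max.

max


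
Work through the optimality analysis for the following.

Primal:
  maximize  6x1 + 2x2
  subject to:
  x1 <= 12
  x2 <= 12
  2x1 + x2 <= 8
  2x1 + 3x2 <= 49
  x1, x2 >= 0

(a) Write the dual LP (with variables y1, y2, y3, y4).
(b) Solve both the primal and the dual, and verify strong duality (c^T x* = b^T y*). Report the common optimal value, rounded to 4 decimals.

The standard primal-dual pair for 'max c^T x s.t. A x <= b, x >= 0' is:
  Dual:  min b^T y  s.t.  A^T y >= c,  y >= 0.

So the dual LP is:
  minimize  12y1 + 12y2 + 8y3 + 49y4
  subject to:
    y1 + 2y3 + 2y4 >= 6
    y2 + y3 + 3y4 >= 2
    y1, y2, y3, y4 >= 0

Solving the primal: x* = (4, 0).
  primal value c^T x* = 24.
Solving the dual: y* = (0, 0, 3, 0).
  dual value b^T y* = 24.
Strong duality: c^T x* = b^T y*. Confirmed.

24


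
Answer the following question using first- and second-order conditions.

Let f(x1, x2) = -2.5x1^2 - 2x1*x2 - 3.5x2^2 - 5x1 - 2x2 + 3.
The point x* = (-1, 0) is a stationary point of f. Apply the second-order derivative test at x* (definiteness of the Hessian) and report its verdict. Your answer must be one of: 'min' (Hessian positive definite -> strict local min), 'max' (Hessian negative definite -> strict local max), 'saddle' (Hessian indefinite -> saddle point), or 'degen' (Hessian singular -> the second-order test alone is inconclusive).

Compute the Hessian H = grad^2 f:
  H = [[-5, -2], [-2, -7]]
Verify stationarity: grad f(x*) = H x* + g = (0, 0).
Eigenvalues of H: -8.2361, -3.7639.
Both eigenvalues < 0, so H is negative definite -> x* is a strict local max.

max


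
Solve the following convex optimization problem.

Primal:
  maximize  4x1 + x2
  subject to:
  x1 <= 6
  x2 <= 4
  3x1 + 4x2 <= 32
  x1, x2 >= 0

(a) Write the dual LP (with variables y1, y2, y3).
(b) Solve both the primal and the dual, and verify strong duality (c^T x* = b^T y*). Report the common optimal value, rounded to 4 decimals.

The standard primal-dual pair for 'max c^T x s.t. A x <= b, x >= 0' is:
  Dual:  min b^T y  s.t.  A^T y >= c,  y >= 0.

So the dual LP is:
  minimize  6y1 + 4y2 + 32y3
  subject to:
    y1 + 3y3 >= 4
    y2 + 4y3 >= 1
    y1, y2, y3 >= 0

Solving the primal: x* = (6, 3.5).
  primal value c^T x* = 27.5.
Solving the dual: y* = (3.25, 0, 0.25).
  dual value b^T y* = 27.5.
Strong duality: c^T x* = b^T y*. Confirmed.

27.5


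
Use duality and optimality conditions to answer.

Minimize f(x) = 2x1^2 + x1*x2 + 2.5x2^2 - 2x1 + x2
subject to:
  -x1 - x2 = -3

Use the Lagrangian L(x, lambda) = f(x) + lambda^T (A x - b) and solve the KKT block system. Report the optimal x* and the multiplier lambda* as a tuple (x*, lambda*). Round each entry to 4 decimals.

Form the Lagrangian:
  L(x, lambda) = (1/2) x^T Q x + c^T x + lambda^T (A x - b)
Stationarity (grad_x L = 0): Q x + c + A^T lambda = 0.
Primal feasibility: A x = b.

This gives the KKT block system:
  [ Q   A^T ] [ x     ]   [-c ]
  [ A    0  ] [ lambda ] = [ b ]

Solving the linear system:
  x*      = (2.1429, 0.8571)
  lambda* = (7.4286)
  f(x*)   = 9.4286

x* = (2.1429, 0.8571), lambda* = (7.4286)


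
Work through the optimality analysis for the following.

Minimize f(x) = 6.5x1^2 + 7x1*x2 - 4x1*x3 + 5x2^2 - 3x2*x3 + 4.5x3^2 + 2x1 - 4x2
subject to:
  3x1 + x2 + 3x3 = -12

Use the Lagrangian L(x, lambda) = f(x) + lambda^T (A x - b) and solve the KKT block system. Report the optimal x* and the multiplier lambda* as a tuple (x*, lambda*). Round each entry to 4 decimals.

Form the Lagrangian:
  L(x, lambda) = (1/2) x^T Q x + c^T x + lambda^T (A x - b)
Stationarity (grad_x L = 0): Q x + c + A^T lambda = 0.
Primal feasibility: A x = b.

This gives the KKT block system:
  [ Q   A^T ] [ x     ]   [-c ]
  [ A    0  ] [ lambda ] = [ b ]

Solving the linear system:
  x*      = (-2.2505, 0.9428, -2.0638)
  lambda* = (4.1337)
  f(x*)   = 20.6659

x* = (-2.2505, 0.9428, -2.0638), lambda* = (4.1337)


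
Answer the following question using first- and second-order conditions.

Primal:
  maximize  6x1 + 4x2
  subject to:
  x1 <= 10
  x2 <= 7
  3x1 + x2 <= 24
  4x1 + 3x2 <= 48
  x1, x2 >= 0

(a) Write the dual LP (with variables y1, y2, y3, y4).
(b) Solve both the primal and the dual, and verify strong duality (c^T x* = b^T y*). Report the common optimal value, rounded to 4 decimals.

The standard primal-dual pair for 'max c^T x s.t. A x <= b, x >= 0' is:
  Dual:  min b^T y  s.t.  A^T y >= c,  y >= 0.

So the dual LP is:
  minimize  10y1 + 7y2 + 24y3 + 48y4
  subject to:
    y1 + 3y3 + 4y4 >= 6
    y2 + y3 + 3y4 >= 4
    y1, y2, y3, y4 >= 0

Solving the primal: x* = (5.6667, 7).
  primal value c^T x* = 62.
Solving the dual: y* = (0, 2, 2, 0).
  dual value b^T y* = 62.
Strong duality: c^T x* = b^T y*. Confirmed.

62


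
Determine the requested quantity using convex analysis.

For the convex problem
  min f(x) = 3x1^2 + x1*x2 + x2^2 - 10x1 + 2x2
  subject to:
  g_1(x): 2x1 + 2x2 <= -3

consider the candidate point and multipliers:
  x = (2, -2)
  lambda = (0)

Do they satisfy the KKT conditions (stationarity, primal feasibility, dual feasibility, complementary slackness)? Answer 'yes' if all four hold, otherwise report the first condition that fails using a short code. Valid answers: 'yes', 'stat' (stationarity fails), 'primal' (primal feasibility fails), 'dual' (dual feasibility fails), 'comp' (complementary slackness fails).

Gradient of f: grad f(x) = Q x + c = (0, 0)
Constraint values g_i(x) = a_i^T x - b_i:
  g_1((2, -2)) = 3
Stationarity residual: grad f(x) + sum_i lambda_i a_i = (0, 0)
  -> stationarity OK
Primal feasibility (all g_i <= 0): FAILS
Dual feasibility (all lambda_i >= 0): OK
Complementary slackness (lambda_i * g_i(x) = 0 for all i): OK

Verdict: the first failing condition is primal_feasibility -> primal.

primal


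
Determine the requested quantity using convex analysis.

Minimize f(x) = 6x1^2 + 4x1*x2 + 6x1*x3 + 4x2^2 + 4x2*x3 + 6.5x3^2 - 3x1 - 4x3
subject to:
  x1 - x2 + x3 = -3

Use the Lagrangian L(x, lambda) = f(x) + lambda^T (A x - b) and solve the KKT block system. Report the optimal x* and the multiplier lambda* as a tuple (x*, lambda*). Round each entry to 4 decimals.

Form the Lagrangian:
  L(x, lambda) = (1/2) x^T Q x + c^T x + lambda^T (A x - b)
Stationarity (grad_x L = 0): Q x + c + A^T lambda = 0.
Primal feasibility: A x = b.

This gives the KKT block system:
  [ Q   A^T ] [ x     ]   [-c ]
  [ A    0  ] [ lambda ] = [ b ]

Solving the linear system:
  x*      = (-0.7713, 1.7104, -0.5183)
  lambda* = (8.5244)
  f(x*)   = 14.9802

x* = (-0.7713, 1.7104, -0.5183), lambda* = (8.5244)


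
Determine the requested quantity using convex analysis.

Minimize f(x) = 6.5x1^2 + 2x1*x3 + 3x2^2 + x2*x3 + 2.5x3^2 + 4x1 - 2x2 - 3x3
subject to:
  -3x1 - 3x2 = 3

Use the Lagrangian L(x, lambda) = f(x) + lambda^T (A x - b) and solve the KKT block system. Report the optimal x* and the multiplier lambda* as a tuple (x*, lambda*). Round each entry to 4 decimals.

Form the Lagrangian:
  L(x, lambda) = (1/2) x^T Q x + c^T x + lambda^T (A x - b)
Stationarity (grad_x L = 0): Q x + c + A^T lambda = 0.
Primal feasibility: A x = b.

This gives the KKT block system:
  [ Q   A^T ] [ x     ]   [-c ]
  [ A    0  ] [ lambda ] = [ b ]

Solving the linear system:
  x*      = (-0.6809, -0.3191, 0.9362)
  lambda* = (-0.9929)
  f(x*)   = -0.9574

x* = (-0.6809, -0.3191, 0.9362), lambda* = (-0.9929)


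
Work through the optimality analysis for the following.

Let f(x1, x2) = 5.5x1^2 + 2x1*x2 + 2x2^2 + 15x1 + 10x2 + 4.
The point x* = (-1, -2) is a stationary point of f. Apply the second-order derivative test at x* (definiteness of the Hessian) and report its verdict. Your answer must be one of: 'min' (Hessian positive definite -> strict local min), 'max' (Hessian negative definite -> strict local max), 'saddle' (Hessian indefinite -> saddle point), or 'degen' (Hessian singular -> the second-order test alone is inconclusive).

Compute the Hessian H = grad^2 f:
  H = [[11, 2], [2, 4]]
Verify stationarity: grad f(x*) = H x* + g = (0, 0).
Eigenvalues of H: 3.4689, 11.5311.
Both eigenvalues > 0, so H is positive definite -> x* is a strict local min.

min


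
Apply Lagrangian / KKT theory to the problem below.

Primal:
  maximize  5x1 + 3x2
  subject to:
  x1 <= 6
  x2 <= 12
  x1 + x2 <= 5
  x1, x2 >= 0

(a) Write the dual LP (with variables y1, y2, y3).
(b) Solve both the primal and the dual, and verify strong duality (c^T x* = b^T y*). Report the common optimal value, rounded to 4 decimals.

The standard primal-dual pair for 'max c^T x s.t. A x <= b, x >= 0' is:
  Dual:  min b^T y  s.t.  A^T y >= c,  y >= 0.

So the dual LP is:
  minimize  6y1 + 12y2 + 5y3
  subject to:
    y1 + y3 >= 5
    y2 + y3 >= 3
    y1, y2, y3 >= 0

Solving the primal: x* = (5, 0).
  primal value c^T x* = 25.
Solving the dual: y* = (0, 0, 5).
  dual value b^T y* = 25.
Strong duality: c^T x* = b^T y*. Confirmed.

25


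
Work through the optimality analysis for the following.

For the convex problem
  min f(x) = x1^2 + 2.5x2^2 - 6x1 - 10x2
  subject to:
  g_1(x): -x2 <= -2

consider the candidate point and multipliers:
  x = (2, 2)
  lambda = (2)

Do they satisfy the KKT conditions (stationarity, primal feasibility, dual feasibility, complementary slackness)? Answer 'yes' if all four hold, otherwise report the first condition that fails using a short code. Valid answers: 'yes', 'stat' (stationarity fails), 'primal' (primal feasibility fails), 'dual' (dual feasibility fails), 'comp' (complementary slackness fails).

Gradient of f: grad f(x) = Q x + c = (-2, 0)
Constraint values g_i(x) = a_i^T x - b_i:
  g_1((2, 2)) = 0
Stationarity residual: grad f(x) + sum_i lambda_i a_i = (-2, -2)
  -> stationarity FAILS
Primal feasibility (all g_i <= 0): OK
Dual feasibility (all lambda_i >= 0): OK
Complementary slackness (lambda_i * g_i(x) = 0 for all i): OK

Verdict: the first failing condition is stationarity -> stat.

stat


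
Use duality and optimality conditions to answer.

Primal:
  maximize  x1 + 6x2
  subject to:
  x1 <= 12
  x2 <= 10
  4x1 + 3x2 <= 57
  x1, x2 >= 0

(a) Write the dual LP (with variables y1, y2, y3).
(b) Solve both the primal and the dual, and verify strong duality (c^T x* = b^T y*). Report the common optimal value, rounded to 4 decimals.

The standard primal-dual pair for 'max c^T x s.t. A x <= b, x >= 0' is:
  Dual:  min b^T y  s.t.  A^T y >= c,  y >= 0.

So the dual LP is:
  minimize  12y1 + 10y2 + 57y3
  subject to:
    y1 + 4y3 >= 1
    y2 + 3y3 >= 6
    y1, y2, y3 >= 0

Solving the primal: x* = (6.75, 10).
  primal value c^T x* = 66.75.
Solving the dual: y* = (0, 5.25, 0.25).
  dual value b^T y* = 66.75.
Strong duality: c^T x* = b^T y*. Confirmed.

66.75


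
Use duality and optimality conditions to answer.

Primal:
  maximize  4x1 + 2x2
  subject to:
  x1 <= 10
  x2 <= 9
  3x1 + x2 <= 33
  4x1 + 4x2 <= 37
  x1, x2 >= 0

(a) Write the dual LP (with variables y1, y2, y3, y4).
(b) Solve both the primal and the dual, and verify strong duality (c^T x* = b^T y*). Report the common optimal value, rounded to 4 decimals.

The standard primal-dual pair for 'max c^T x s.t. A x <= b, x >= 0' is:
  Dual:  min b^T y  s.t.  A^T y >= c,  y >= 0.

So the dual LP is:
  minimize  10y1 + 9y2 + 33y3 + 37y4
  subject to:
    y1 + 3y3 + 4y4 >= 4
    y2 + y3 + 4y4 >= 2
    y1, y2, y3, y4 >= 0

Solving the primal: x* = (9.25, 0).
  primal value c^T x* = 37.
Solving the dual: y* = (0, 0, 0, 1).
  dual value b^T y* = 37.
Strong duality: c^T x* = b^T y*. Confirmed.

37


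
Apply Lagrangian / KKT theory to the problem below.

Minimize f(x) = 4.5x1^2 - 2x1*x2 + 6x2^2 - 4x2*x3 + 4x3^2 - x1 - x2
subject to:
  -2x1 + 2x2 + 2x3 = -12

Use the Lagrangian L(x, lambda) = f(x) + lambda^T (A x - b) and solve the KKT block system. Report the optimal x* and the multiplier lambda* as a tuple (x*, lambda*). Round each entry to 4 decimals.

Form the Lagrangian:
  L(x, lambda) = (1/2) x^T Q x + c^T x + lambda^T (A x - b)
Stationarity (grad_x L = 0): Q x + c + A^T lambda = 0.
Primal feasibility: A x = b.

This gives the KKT block system:
  [ Q   A^T ] [ x     ]   [-c ]
  [ A    0  ] [ lambda ] = [ b ]

Solving the linear system:
  x*      = (1.35, -1.8607, -2.7893)
  lambda* = (7.4357)
  f(x*)   = 44.8696

x* = (1.35, -1.8607, -2.7893), lambda* = (7.4357)


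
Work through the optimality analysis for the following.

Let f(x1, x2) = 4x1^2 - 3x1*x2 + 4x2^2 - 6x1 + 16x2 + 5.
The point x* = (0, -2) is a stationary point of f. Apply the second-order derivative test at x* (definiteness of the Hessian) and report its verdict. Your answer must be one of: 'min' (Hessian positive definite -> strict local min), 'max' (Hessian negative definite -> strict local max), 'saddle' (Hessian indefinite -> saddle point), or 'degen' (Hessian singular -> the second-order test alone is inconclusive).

Compute the Hessian H = grad^2 f:
  H = [[8, -3], [-3, 8]]
Verify stationarity: grad f(x*) = H x* + g = (0, 0).
Eigenvalues of H: 5, 11.
Both eigenvalues > 0, so H is positive definite -> x* is a strict local min.

min


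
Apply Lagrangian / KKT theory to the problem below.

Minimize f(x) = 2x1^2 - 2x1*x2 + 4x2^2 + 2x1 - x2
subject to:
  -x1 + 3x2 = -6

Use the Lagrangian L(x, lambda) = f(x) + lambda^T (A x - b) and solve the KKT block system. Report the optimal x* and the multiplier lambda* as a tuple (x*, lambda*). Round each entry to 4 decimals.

Form the Lagrangian:
  L(x, lambda) = (1/2) x^T Q x + c^T x + lambda^T (A x - b)
Stationarity (grad_x L = 0): Q x + c + A^T lambda = 0.
Primal feasibility: A x = b.

This gives the KKT block system:
  [ Q   A^T ] [ x     ]   [-c ]
  [ A    0  ] [ lambda ] = [ b ]

Solving the linear system:
  x*      = (-0.0938, -2.0312)
  lambda* = (5.6875)
  f(x*)   = 17.9844

x* = (-0.0938, -2.0312), lambda* = (5.6875)


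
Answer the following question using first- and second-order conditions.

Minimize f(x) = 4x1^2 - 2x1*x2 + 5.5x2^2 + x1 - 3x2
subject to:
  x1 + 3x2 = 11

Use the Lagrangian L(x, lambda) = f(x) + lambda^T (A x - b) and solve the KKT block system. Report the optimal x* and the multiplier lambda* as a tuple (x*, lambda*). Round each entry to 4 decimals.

Form the Lagrangian:
  L(x, lambda) = (1/2) x^T Q x + c^T x + lambda^T (A x - b)
Stationarity (grad_x L = 0): Q x + c + A^T lambda = 0.
Primal feasibility: A x = b.

This gives the KKT block system:
  [ Q   A^T ] [ x     ]   [-c ]
  [ A    0  ] [ lambda ] = [ b ]

Solving the linear system:
  x*      = (1.7789, 3.0737)
  lambda* = (-9.0842)
  f(x*)   = 46.2421

x* = (1.7789, 3.0737), lambda* = (-9.0842)


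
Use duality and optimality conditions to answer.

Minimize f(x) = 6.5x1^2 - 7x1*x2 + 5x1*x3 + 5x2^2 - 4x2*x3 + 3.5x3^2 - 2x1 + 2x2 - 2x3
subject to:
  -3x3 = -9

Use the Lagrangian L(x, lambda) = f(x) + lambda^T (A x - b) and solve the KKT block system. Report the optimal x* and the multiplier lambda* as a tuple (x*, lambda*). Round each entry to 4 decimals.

Form the Lagrangian:
  L(x, lambda) = (1/2) x^T Q x + c^T x + lambda^T (A x - b)
Stationarity (grad_x L = 0): Q x + c + A^T lambda = 0.
Primal feasibility: A x = b.

This gives the KKT block system:
  [ Q   A^T ] [ x     ]   [-c ]
  [ A    0  ] [ lambda ] = [ b ]

Solving the linear system:
  x*      = (-0.7407, 0.4815, 3)
  lambda* = (4.4568)
  f(x*)   = 18.2778

x* = (-0.7407, 0.4815, 3), lambda* = (4.4568)


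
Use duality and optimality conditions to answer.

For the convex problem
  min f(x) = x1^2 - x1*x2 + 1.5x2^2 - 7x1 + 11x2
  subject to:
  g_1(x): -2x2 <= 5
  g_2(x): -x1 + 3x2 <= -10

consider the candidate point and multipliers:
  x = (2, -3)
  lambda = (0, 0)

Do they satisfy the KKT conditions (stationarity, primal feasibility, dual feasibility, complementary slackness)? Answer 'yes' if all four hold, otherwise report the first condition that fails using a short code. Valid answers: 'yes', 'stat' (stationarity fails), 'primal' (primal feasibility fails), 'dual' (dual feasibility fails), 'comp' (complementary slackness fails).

Gradient of f: grad f(x) = Q x + c = (0, 0)
Constraint values g_i(x) = a_i^T x - b_i:
  g_1((2, -3)) = 1
  g_2((2, -3)) = -1
Stationarity residual: grad f(x) + sum_i lambda_i a_i = (0, 0)
  -> stationarity OK
Primal feasibility (all g_i <= 0): FAILS
Dual feasibility (all lambda_i >= 0): OK
Complementary slackness (lambda_i * g_i(x) = 0 for all i): OK

Verdict: the first failing condition is primal_feasibility -> primal.

primal


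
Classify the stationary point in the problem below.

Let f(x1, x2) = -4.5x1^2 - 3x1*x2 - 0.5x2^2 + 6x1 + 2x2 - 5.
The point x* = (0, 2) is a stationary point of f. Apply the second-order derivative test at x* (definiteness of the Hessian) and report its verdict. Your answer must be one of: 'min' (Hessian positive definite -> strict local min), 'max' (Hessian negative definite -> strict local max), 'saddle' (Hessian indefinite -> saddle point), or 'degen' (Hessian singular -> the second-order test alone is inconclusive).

Compute the Hessian H = grad^2 f:
  H = [[-9, -3], [-3, -1]]
Verify stationarity: grad f(x*) = H x* + g = (0, 0).
Eigenvalues of H: -10, 0.
H has a zero eigenvalue (singular; negative semidefinite but not definite), so H is neither positive definite, negative definite, nor indefinite. The second-order test alone is inconclusive -> degen.
(Indeed, f is constant along the null direction of H through x*, so x* is not a strict local extremum.)

degen


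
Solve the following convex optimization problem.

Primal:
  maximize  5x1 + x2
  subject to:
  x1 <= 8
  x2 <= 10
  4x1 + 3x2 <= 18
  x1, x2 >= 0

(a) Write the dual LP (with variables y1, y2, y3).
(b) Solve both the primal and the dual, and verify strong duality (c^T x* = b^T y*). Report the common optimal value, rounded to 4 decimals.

The standard primal-dual pair for 'max c^T x s.t. A x <= b, x >= 0' is:
  Dual:  min b^T y  s.t.  A^T y >= c,  y >= 0.

So the dual LP is:
  minimize  8y1 + 10y2 + 18y3
  subject to:
    y1 + 4y3 >= 5
    y2 + 3y3 >= 1
    y1, y2, y3 >= 0

Solving the primal: x* = (4.5, 0).
  primal value c^T x* = 22.5.
Solving the dual: y* = (0, 0, 1.25).
  dual value b^T y* = 22.5.
Strong duality: c^T x* = b^T y*. Confirmed.

22.5


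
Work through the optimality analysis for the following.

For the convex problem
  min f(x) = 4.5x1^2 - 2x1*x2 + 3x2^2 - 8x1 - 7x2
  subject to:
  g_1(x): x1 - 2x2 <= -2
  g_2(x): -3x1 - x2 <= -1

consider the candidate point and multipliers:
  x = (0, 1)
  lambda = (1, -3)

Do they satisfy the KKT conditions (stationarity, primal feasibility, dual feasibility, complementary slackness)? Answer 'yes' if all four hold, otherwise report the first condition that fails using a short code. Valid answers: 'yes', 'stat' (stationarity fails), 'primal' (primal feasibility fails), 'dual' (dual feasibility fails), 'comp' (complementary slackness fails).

Gradient of f: grad f(x) = Q x + c = (-10, -1)
Constraint values g_i(x) = a_i^T x - b_i:
  g_1((0, 1)) = 0
  g_2((0, 1)) = 0
Stationarity residual: grad f(x) + sum_i lambda_i a_i = (0, 0)
  -> stationarity OK
Primal feasibility (all g_i <= 0): OK
Dual feasibility (all lambda_i >= 0): FAILS
Complementary slackness (lambda_i * g_i(x) = 0 for all i): OK

Verdict: the first failing condition is dual_feasibility -> dual.

dual


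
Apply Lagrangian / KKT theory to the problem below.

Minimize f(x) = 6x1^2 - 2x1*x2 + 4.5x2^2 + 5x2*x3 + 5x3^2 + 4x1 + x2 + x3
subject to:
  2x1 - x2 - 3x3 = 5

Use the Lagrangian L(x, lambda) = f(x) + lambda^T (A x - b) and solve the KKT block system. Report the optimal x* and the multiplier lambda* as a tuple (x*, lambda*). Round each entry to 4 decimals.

Form the Lagrangian:
  L(x, lambda) = (1/2) x^T Q x + c^T x + lambda^T (A x - b)
Stationarity (grad_x L = 0): Q x + c + A^T lambda = 0.
Primal feasibility: A x = b.

This gives the KKT block system:
  [ Q   A^T ] [ x     ]   [-c ]
  [ A    0  ] [ lambda ] = [ b ]

Solving the linear system:
  x*      = (0.4116, 0.3655, -1.5141)
  lambda* = (-4.1044)
  f(x*)   = 10.51

x* = (0.4116, 0.3655, -1.5141), lambda* = (-4.1044)


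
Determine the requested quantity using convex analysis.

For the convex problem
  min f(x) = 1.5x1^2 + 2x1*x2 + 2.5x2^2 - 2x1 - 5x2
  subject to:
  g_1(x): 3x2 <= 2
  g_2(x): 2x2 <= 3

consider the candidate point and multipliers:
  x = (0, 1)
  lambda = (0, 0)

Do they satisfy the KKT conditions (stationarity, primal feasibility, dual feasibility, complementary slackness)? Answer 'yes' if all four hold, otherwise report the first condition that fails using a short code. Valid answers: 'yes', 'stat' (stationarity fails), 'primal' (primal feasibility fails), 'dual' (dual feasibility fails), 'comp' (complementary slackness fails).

Gradient of f: grad f(x) = Q x + c = (0, 0)
Constraint values g_i(x) = a_i^T x - b_i:
  g_1((0, 1)) = 1
  g_2((0, 1)) = -1
Stationarity residual: grad f(x) + sum_i lambda_i a_i = (0, 0)
  -> stationarity OK
Primal feasibility (all g_i <= 0): FAILS
Dual feasibility (all lambda_i >= 0): OK
Complementary slackness (lambda_i * g_i(x) = 0 for all i): OK

Verdict: the first failing condition is primal_feasibility -> primal.

primal


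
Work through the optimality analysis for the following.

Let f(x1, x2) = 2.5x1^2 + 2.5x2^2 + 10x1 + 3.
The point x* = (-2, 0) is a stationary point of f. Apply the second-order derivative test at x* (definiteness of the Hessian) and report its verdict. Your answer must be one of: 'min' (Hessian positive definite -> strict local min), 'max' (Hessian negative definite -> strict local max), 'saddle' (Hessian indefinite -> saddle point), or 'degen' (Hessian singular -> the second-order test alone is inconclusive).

Compute the Hessian H = grad^2 f:
  H = [[5, 0], [0, 5]]
Verify stationarity: grad f(x*) = H x* + g = (0, 0).
Eigenvalues of H: 5, 5.
Both eigenvalues > 0, so H is positive definite -> x* is a strict local min.

min


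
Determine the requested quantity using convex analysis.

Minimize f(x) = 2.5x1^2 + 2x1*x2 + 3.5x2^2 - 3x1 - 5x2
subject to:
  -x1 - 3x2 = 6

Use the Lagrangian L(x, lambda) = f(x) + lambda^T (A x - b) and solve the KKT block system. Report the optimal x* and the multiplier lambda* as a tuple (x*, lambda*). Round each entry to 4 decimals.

Form the Lagrangian:
  L(x, lambda) = (1/2) x^T Q x + c^T x + lambda^T (A x - b)
Stationarity (grad_x L = 0): Q x + c + A^T lambda = 0.
Primal feasibility: A x = b.

This gives the KKT block system:
  [ Q   A^T ] [ x     ]   [-c ]
  [ A    0  ] [ lambda ] = [ b ]

Solving the linear system:
  x*      = (0.15, -2.05)
  lambda* = (-6.35)
  f(x*)   = 23.95

x* = (0.15, -2.05), lambda* = (-6.35)
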